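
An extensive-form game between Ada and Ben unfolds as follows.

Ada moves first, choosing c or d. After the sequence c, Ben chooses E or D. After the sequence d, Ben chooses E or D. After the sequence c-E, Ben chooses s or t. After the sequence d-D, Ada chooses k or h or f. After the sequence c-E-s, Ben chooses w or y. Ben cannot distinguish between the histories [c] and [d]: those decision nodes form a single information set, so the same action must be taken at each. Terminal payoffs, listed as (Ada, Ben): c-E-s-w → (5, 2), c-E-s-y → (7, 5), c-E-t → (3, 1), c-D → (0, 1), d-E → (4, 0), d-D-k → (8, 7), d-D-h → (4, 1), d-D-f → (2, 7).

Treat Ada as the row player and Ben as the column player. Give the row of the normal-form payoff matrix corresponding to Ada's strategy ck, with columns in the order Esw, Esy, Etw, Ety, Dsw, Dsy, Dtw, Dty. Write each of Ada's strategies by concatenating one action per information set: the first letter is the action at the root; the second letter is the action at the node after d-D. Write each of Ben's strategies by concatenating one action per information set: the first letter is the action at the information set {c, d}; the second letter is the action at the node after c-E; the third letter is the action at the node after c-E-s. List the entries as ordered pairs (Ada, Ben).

vs Esw: Ada plays c → Ben plays E at [c] → Ben plays s at [c-E] → Ben plays w at [c-E-s] → (5, 2)
vs Esy: Ada plays c → Ben plays E at [c] → Ben plays s at [c-E] → Ben plays y at [c-E-s] → (7, 5)
vs Etw: Ada plays c → Ben plays E at [c] → Ben plays t at [c-E] → (3, 1)
vs Ety: Ada plays c → Ben plays E at [c] → Ben plays t at [c-E] → (3, 1)
vs Dsw: Ada plays c → Ben plays D at [c] → (0, 1)
vs Dsy: Ada plays c → Ben plays D at [c] → (0, 1)
vs Dtw: Ada plays c → Ben plays D at [c] → (0, 1)
vs Dty: Ada plays c → Ben plays D at [c] → (0, 1)

(5,2) (7,5) (3,1) (3,1) (0,1) (0,1) (0,1) (0,1)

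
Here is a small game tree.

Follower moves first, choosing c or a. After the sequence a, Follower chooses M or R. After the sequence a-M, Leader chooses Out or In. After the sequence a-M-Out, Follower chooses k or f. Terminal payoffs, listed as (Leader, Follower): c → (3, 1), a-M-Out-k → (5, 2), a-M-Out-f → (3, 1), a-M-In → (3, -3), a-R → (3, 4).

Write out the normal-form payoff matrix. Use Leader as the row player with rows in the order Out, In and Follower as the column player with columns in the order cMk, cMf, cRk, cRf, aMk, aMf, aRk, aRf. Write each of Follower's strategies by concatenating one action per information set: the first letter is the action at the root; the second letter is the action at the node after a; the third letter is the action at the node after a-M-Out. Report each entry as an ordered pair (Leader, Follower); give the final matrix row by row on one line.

Out: (3,1) (3,1) (3,1) (3,1) (5,2) (3,1) (3,4) (3,4) | In: (3,1) (3,1) (3,1) (3,1) (3,-3) (3,-3) (3,4) (3,4)

Row Out: cMk→(3,1), cMf→(3,1), cRk→(3,1), cRf→(3,1), aMk→(5,2), aMf→(3,1), aRk→(3,4), aRf→(3,4)
Row In: cMk→(3,1), cMf→(3,1), cRk→(3,1), cRf→(3,1), aMk→(3,-3), aMf→(3,-3), aRk→(3,4), aRf→(3,4)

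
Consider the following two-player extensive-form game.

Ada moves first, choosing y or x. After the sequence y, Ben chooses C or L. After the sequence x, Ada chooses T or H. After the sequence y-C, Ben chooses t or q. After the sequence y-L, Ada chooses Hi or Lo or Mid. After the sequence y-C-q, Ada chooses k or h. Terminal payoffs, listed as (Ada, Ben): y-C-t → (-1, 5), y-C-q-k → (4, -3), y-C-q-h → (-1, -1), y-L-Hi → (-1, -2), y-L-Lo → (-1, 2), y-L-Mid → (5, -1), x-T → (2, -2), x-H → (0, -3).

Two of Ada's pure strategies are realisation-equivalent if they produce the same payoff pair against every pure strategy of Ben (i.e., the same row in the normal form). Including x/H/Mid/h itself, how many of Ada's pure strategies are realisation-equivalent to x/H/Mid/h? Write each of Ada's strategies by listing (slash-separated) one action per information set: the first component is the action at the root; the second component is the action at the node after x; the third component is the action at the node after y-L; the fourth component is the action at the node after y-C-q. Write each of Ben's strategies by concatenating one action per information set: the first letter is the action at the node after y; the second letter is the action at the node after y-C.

6

Row for x/H/Mid/h (columns Ct, Cq, Lt, Lq): (0,-3) (0,-3) (0,-3) (0,-3).
Under x/H/Mid/h, Ada's choice at the node after y-L and at the node after y-C-q can never be reached regardless of what Ben does, so varying those choices leaves every outcome unchanged.
Holding the reachable choices fixed and varying the unreachable ones freely already gives 3 × 2 = 6 equivalent strategies.
No other strategy reproduces this row, so those 6 are the full class: x/H/Hi/k, x/H/Hi/h, x/H/Lo/k, x/H/Lo/h, x/H/Mid/k, x/H/Mid/h.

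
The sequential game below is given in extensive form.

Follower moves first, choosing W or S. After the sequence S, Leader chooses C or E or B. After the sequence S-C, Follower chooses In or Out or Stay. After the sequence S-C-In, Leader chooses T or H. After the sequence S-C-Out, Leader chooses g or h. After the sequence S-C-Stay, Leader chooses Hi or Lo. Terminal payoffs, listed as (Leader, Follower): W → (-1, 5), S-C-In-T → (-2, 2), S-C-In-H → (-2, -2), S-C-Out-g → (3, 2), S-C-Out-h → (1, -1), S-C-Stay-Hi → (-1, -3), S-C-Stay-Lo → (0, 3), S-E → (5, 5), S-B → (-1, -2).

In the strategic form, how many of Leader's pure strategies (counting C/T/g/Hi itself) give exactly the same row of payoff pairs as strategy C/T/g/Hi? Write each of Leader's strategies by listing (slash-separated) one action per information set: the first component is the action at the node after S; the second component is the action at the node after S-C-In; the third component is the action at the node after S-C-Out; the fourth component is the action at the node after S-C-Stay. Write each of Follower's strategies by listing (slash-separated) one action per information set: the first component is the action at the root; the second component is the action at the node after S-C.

Row for C/T/g/Hi (columns W/In, W/Out, W/Stay, S/In, S/Out, S/Stay): (-1,5) (-1,5) (-1,5) (-2,2) (3,2) (-1,-3).
Every one of Leader's information sets is on the play path for some reply by Follower when Leader follows C/T/g/Hi.
Changing the action at any of them therefore changes at least one column, so only C/T/g/Hi itself gives this row.

1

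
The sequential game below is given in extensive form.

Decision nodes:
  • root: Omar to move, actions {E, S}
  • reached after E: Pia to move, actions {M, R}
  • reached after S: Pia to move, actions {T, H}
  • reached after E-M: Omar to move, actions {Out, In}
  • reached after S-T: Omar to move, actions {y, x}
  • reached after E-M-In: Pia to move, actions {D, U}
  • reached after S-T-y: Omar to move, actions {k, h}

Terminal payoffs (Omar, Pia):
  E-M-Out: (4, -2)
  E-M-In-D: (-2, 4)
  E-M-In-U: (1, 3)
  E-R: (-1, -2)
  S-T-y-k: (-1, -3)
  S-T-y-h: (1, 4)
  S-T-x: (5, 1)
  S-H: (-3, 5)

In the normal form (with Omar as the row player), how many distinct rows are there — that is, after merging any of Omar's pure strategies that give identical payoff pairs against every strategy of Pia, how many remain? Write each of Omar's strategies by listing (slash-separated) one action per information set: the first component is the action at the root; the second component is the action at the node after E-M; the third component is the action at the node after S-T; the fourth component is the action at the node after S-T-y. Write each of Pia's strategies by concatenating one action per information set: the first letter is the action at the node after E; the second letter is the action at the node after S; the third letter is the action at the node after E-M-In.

5

Omar has 16 pure strategies: E/Out/y/k, E/Out/y/h, E/Out/x/k, E/Out/x/h, E/In/y/k, E/In/y/h, E/In/x/k, E/In/x/h, S/Out/y/k, S/Out/y/h, S/Out/x/k, S/Out/x/h, S/In/y/k, S/In/y/h, S/In/x/k, S/In/x/h. Columns: MTD, MTU, MHD, MHU, RTD, RTU, RHD, RHU.
{E/Out/y/k, E/Out/y/h, E/Out/x/k, E/Out/x/h} → row (4,-2) (4,-2) (4,-2) (4,-2) (-1,-2) (-1,-2) (-1,-2) (-1,-2)
{E/In/y/k, E/In/y/h, E/In/x/k, E/In/x/h} → row (-2,4) (1,3) (-2,4) (1,3) (-1,-2) (-1,-2) (-1,-2) (-1,-2)
{S/Out/y/k, S/In/y/k} → row (-1,-3) (-1,-3) (-3,5) (-3,5) (-1,-3) (-1,-3) (-3,5) (-3,5)
{S/Out/y/h, S/In/y/h} → row (1,4) (1,4) (-3,5) (-3,5) (1,4) (1,4) (-3,5) (-3,5)
{S/Out/x/k, S/Out/x/h, S/In/x/k, S/In/x/h} → row (5,1) (5,1) (-3,5) (-3,5) (5,1) (5,1) (-3,5) (-3,5)
That's 5 distinct rows out of 16 strategies.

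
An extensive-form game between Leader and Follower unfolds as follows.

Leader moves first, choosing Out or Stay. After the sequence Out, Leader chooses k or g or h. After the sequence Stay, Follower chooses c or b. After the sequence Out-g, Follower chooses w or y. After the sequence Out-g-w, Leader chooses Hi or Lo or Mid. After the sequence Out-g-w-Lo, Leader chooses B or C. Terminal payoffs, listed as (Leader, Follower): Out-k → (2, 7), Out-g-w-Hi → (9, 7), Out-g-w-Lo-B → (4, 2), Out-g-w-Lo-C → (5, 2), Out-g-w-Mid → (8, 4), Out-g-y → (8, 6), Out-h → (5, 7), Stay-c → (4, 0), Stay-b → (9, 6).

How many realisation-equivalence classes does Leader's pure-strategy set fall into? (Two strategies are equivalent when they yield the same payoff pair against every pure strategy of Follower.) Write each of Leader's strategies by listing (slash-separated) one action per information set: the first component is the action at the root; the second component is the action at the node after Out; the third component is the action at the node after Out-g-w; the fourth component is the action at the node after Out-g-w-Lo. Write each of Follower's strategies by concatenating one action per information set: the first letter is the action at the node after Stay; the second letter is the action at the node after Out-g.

7

Leader has 36 pure strategies: Out/k/Hi/B, Out/k/Hi/C, Out/k/Lo/B, Out/k/Lo/C, Out/k/Mid/B, Out/k/Mid/C, Out/g/Hi/B, Out/g/Hi/C, Out/g/Lo/B, Out/g/Lo/C, Out/g/Mid/B, Out/g/Mid/C, Out/h/Hi/B, Out/h/Hi/C, Out/h/Lo/B, Out/h/Lo/C, Out/h/Mid/B, Out/h/Mid/C, Stay/k/Hi/B, Stay/k/Hi/C, Stay/k/Lo/B, Stay/k/Lo/C, Stay/k/Mid/B, Stay/k/Mid/C, Stay/g/Hi/B, Stay/g/Hi/C, Stay/g/Lo/B, Stay/g/Lo/C, Stay/g/Mid/B, Stay/g/Mid/C, Stay/h/Hi/B, Stay/h/Hi/C, Stay/h/Lo/B, Stay/h/Lo/C, Stay/h/Mid/B, Stay/h/Mid/C. Columns: cw, cy, bw, by.
{Out/k/Hi/B, Out/k/Hi/C, Out/k/Lo/B, Out/k/Lo/C, Out/k/Mid/B, Out/k/Mid/C} → row (2,7) (2,7) (2,7) (2,7)
{Out/g/Hi/B, Out/g/Hi/C} → row (9,7) (8,6) (9,7) (8,6)
{Out/g/Lo/B} → row (4,2) (8,6) (4,2) (8,6)
{Out/g/Lo/C} → row (5,2) (8,6) (5,2) (8,6)
{Out/g/Mid/B, Out/g/Mid/C} → row (8,4) (8,6) (8,4) (8,6)
{Out/h/Hi/B, Out/h/Hi/C, Out/h/Lo/B, Out/h/Lo/C, Out/h/Mid/B, Out/h/Mid/C} → row (5,7) (5,7) (5,7) (5,7)
{Stay/k/Hi/B, Stay/k/Hi/C, Stay/k/Lo/B, Stay/k/Lo/C, Stay/k/Mid/B, Stay/k/Mid/C, Stay/g/Hi/B, Stay/g/Hi/C, Stay/g/Lo/B, Stay/g/Lo/C, Stay/g/Mid/B, Stay/g/Mid/C, Stay/h/Hi/B, Stay/h/Hi/C, Stay/h/Lo/B, Stay/h/Lo/C, Stay/h/Mid/B, Stay/h/Mid/C} → row (4,0) (4,0) (9,6) (9,6)
That's 7 distinct rows out of 36 strategies.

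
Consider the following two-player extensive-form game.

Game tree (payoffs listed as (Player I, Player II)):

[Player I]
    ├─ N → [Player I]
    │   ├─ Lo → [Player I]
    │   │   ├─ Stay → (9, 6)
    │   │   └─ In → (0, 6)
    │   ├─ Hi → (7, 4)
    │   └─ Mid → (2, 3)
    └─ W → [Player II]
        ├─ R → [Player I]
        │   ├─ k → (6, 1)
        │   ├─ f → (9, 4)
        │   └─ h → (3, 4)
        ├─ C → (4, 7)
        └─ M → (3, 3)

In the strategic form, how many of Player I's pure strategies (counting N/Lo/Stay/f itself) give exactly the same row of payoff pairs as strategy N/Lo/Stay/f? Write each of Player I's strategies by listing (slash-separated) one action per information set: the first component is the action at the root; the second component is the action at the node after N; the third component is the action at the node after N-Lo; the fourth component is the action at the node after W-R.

3

Row for N/Lo/Stay/f (columns R, C, M): (9,6) (9,6) (9,6).
Under N/Lo/Stay/f, Player I's choice at the node after W-R can never be reached regardless of what Player II does, so varying those choices leaves every outcome unchanged.
Holding the reachable choices fixed and varying the unreachable one freely already gives 3 equivalent strategies.
No other strategy reproduces this row, so those 3 are the full class: N/Lo/Stay/k, N/Lo/Stay/f, N/Lo/Stay/h.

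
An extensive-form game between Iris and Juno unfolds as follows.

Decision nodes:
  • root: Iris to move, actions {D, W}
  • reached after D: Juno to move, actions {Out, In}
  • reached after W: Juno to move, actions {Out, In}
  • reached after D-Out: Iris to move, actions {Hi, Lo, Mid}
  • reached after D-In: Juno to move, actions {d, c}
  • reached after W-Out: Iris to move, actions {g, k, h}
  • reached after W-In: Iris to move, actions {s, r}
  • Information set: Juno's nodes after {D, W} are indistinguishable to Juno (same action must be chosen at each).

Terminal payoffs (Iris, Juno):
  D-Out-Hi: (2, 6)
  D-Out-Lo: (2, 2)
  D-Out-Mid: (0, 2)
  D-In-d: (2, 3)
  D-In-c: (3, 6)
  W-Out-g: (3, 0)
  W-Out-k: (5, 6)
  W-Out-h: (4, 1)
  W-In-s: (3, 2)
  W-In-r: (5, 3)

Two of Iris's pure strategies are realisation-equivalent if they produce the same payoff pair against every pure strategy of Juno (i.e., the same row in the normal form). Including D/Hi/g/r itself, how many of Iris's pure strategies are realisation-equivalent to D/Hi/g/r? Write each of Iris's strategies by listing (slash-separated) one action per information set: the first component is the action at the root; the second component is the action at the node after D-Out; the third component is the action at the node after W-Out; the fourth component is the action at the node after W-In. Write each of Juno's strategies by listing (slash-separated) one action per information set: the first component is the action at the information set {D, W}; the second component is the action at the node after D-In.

6

Row for D/Hi/g/r (columns Out/d, Out/c, In/d, In/c): (2,6) (2,6) (2,3) (3,6).
Under D/Hi/g/r, Iris's choice at the node after W-Out and at the node after W-In can never be reached regardless of what Juno does, so varying those choices leaves every outcome unchanged.
Holding the reachable choices fixed and varying the unreachable ones freely already gives 3 × 2 = 6 equivalent strategies.
No other strategy reproduces this row, so those 6 are the full class: D/Hi/g/s, D/Hi/g/r, D/Hi/k/s, D/Hi/k/r, D/Hi/h/s, D/Hi/h/r.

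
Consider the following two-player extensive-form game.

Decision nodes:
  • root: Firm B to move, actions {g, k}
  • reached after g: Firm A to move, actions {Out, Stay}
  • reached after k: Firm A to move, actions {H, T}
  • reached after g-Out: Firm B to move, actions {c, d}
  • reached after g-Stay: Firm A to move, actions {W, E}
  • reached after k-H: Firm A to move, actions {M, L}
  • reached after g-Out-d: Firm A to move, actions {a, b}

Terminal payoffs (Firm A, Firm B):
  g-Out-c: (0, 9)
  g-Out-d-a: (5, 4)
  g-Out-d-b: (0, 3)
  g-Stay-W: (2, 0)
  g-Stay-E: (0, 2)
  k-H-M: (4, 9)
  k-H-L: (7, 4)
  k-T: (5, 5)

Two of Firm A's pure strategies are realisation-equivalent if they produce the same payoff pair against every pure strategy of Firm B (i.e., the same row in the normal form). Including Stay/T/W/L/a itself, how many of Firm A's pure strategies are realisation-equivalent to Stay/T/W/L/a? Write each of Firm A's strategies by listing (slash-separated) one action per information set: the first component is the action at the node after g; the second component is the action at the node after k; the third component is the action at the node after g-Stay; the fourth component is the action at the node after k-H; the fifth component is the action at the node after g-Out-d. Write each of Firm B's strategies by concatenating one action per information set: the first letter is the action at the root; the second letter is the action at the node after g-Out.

4

Row for Stay/T/W/L/a (columns gc, gd, kc, kd): (2,0) (2,0) (5,5) (5,5).
Under Stay/T/W/L/a, Firm A's choice at the node after k-H and at the node after g-Out-d can never be reached regardless of what Firm B does, so varying those choices leaves every outcome unchanged.
Holding the reachable choices fixed and varying the unreachable ones freely already gives 2 × 2 = 4 equivalent strategies.
No other strategy reproduces this row, so those 4 are the full class: Stay/T/W/M/a, Stay/T/W/M/b, Stay/T/W/L/a, Stay/T/W/L/b.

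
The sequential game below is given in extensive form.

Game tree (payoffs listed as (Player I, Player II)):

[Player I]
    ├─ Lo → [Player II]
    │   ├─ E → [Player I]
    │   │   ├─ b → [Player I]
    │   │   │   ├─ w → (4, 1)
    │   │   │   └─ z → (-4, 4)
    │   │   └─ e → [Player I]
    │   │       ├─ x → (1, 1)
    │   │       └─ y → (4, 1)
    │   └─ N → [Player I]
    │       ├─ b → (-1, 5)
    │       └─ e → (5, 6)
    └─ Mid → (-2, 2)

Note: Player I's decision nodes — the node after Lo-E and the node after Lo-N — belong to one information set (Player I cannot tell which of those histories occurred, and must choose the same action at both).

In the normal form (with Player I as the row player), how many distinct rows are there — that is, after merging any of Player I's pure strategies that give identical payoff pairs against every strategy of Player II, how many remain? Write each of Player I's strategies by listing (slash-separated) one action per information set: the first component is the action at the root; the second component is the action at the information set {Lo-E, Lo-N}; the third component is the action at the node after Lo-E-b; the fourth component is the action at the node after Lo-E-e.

Player I has 16 pure strategies: Lo/b/w/x, Lo/b/w/y, Lo/b/z/x, Lo/b/z/y, Lo/e/w/x, Lo/e/w/y, Lo/e/z/x, Lo/e/z/y, Mid/b/w/x, Mid/b/w/y, Mid/b/z/x, Mid/b/z/y, Mid/e/w/x, Mid/e/w/y, Mid/e/z/x, Mid/e/z/y. Columns: E, N.
{Lo/b/w/x, Lo/b/w/y} → row (4,1) (-1,5)
{Lo/b/z/x, Lo/b/z/y} → row (-4,4) (-1,5)
{Lo/e/w/x, Lo/e/z/x} → row (1,1) (5,6)
{Lo/e/w/y, Lo/e/z/y} → row (4,1) (5,6)
{Mid/b/w/x, Mid/b/w/y, Mid/b/z/x, Mid/b/z/y, Mid/e/w/x, Mid/e/w/y, Mid/e/z/x, Mid/e/z/y} → row (-2,2) (-2,2)
That's 5 distinct rows out of 16 strategies.

5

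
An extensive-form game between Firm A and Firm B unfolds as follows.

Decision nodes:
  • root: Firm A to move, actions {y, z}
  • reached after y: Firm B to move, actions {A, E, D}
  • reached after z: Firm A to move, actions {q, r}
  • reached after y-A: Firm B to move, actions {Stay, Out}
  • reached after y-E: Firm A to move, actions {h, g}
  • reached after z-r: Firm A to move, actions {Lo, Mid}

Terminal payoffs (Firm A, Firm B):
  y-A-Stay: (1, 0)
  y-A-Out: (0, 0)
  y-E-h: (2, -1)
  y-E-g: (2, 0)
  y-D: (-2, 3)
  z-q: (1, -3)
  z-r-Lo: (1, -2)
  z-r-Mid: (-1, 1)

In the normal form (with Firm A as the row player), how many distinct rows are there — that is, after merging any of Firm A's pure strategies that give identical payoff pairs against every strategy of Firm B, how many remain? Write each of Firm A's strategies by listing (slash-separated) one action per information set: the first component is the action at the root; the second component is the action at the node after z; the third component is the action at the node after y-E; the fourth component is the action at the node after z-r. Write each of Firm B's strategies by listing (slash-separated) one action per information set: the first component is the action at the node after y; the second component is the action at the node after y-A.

5

Firm A has 16 pure strategies: y/q/h/Lo, y/q/h/Mid, y/q/g/Lo, y/q/g/Mid, y/r/h/Lo, y/r/h/Mid, y/r/g/Lo, y/r/g/Mid, z/q/h/Lo, z/q/h/Mid, z/q/g/Lo, z/q/g/Mid, z/r/h/Lo, z/r/h/Mid, z/r/g/Lo, z/r/g/Mid. Columns: A/Stay, A/Out, E/Stay, E/Out, D/Stay, D/Out.
{y/q/h/Lo, y/q/h/Mid, y/r/h/Lo, y/r/h/Mid} → row (1,0) (0,0) (2,-1) (2,-1) (-2,3) (-2,3)
{y/q/g/Lo, y/q/g/Mid, y/r/g/Lo, y/r/g/Mid} → row (1,0) (0,0) (2,0) (2,0) (-2,3) (-2,3)
{z/q/h/Lo, z/q/h/Mid, z/q/g/Lo, z/q/g/Mid} → row (1,-3) (1,-3) (1,-3) (1,-3) (1,-3) (1,-3)
{z/r/h/Lo, z/r/g/Lo} → row (1,-2) (1,-2) (1,-2) (1,-2) (1,-2) (1,-2)
{z/r/h/Mid, z/r/g/Mid} → row (-1,1) (-1,1) (-1,1) (-1,1) (-1,1) (-1,1)
That's 5 distinct rows out of 16 strategies.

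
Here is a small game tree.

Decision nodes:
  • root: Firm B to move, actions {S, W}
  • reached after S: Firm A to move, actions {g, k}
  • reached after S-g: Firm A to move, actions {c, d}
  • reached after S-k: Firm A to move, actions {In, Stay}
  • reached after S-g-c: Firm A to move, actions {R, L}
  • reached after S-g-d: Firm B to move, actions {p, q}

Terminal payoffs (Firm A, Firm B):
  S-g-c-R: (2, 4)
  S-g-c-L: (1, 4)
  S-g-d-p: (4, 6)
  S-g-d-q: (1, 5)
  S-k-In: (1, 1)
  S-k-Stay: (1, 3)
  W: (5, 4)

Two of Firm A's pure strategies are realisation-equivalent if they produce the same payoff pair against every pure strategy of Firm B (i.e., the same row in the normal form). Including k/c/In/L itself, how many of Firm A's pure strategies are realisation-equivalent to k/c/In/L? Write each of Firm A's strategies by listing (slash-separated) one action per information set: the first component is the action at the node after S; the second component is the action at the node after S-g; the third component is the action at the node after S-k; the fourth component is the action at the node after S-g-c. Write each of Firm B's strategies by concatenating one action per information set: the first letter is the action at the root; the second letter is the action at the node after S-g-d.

Row for k/c/In/L (columns Sp, Sq, Wp, Wq): (1,1) (1,1) (5,4) (5,4).
Under k/c/In/L, Firm A's choice at the node after S-g and at the node after S-g-c can never be reached regardless of what Firm B does, so varying those choices leaves every outcome unchanged.
Holding the reachable choices fixed and varying the unreachable ones freely already gives 2 × 2 = 4 equivalent strategies.
No other strategy reproduces this row, so those 4 are the full class: k/c/In/R, k/c/In/L, k/d/In/R, k/d/In/L.

4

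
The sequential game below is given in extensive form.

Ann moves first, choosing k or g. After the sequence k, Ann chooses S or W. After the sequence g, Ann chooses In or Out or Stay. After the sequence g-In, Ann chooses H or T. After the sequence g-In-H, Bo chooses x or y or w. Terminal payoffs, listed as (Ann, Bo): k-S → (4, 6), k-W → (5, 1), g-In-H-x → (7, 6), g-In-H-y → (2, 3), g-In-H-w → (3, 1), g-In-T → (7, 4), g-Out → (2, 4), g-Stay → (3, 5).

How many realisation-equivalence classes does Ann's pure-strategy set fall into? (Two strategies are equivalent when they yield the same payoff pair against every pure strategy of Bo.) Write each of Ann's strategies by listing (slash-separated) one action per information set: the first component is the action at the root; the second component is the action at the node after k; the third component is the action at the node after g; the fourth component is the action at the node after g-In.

Ann has 24 pure strategies: k/S/In/H, k/S/In/T, k/S/Out/H, k/S/Out/T, k/S/Stay/H, k/S/Stay/T, k/W/In/H, k/W/In/T, k/W/Out/H, k/W/Out/T, k/W/Stay/H, k/W/Stay/T, g/S/In/H, g/S/In/T, g/S/Out/H, g/S/Out/T, g/S/Stay/H, g/S/Stay/T, g/W/In/H, g/W/In/T, g/W/Out/H, g/W/Out/T, g/W/Stay/H, g/W/Stay/T. Columns: x, y, w.
{k/S/In/H, k/S/In/T, k/S/Out/H, k/S/Out/T, k/S/Stay/H, k/S/Stay/T} → row (4,6) (4,6) (4,6)
{k/W/In/H, k/W/In/T, k/W/Out/H, k/W/Out/T, k/W/Stay/H, k/W/Stay/T} → row (5,1) (5,1) (5,1)
{g/S/In/H, g/W/In/H} → row (7,6) (2,3) (3,1)
{g/S/In/T, g/W/In/T} → row (7,4) (7,4) (7,4)
{g/S/Out/H, g/S/Out/T, g/W/Out/H, g/W/Out/T} → row (2,4) (2,4) (2,4)
{g/S/Stay/H, g/S/Stay/T, g/W/Stay/H, g/W/Stay/T} → row (3,5) (3,5) (3,5)
That's 6 distinct rows out of 24 strategies.

6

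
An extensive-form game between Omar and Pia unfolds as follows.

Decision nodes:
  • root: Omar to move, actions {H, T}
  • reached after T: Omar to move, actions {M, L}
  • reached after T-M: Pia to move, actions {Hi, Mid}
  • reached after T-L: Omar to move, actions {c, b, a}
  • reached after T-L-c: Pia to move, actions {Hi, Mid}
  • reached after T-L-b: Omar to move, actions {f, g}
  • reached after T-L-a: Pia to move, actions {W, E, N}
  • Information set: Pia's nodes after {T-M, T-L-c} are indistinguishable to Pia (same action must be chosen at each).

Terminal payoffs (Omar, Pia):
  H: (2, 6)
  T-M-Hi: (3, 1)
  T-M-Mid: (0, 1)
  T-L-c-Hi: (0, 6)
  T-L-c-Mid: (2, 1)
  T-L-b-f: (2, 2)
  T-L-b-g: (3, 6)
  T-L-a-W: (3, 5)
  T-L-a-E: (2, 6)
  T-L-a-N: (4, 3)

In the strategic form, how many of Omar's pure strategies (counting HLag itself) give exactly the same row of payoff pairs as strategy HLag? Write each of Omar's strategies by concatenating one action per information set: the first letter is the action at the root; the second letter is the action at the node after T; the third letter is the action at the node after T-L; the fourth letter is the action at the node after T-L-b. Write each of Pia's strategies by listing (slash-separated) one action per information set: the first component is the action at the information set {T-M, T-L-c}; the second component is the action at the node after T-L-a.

Row for HLag (columns Hi/W, Hi/E, Hi/N, Mid/W, Mid/E, Mid/N): (2,6) (2,6) (2,6) (2,6) (2,6) (2,6).
Under HLag, Omar's choice at the node after T and at the node after T-L and at the node after T-L-b can never be reached regardless of what Pia does, so varying those choices leaves every outcome unchanged.
Holding the reachable choices fixed and varying the unreachable ones freely already gives 2 × 3 × 2 = 12 equivalent strategies.
No other strategy reproduces this row, so those 12 are the full class: HMcf, HMcg, HMbf, HMbg, HMaf, HMag, HLcf, HLcg, HLbf, HLbg, HLaf, HLag.

12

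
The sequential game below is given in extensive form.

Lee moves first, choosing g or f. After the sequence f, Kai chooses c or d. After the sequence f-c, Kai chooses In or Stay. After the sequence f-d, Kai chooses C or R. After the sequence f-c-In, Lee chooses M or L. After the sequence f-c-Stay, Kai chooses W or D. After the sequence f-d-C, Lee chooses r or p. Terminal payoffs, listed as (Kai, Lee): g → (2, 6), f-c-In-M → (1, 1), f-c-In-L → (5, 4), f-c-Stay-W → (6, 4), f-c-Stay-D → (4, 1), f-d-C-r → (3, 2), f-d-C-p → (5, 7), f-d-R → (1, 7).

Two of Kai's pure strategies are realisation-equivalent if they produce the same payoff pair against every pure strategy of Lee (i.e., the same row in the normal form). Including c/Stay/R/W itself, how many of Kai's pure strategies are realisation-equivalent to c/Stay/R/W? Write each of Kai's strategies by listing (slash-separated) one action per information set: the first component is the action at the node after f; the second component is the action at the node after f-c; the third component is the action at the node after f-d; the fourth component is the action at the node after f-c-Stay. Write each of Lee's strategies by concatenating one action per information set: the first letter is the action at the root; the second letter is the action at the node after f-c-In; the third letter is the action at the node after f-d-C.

Row for c/Stay/R/W (columns gMr, gMp, gLr, gLp, fMr, fMp, fLr, fLp): (2,6) (2,6) (2,6) (2,6) (6,4) (6,4) (6,4) (6,4).
Under c/Stay/R/W, Kai's choice at the node after f-d can never be reached regardless of what Lee does, so varying those choices leaves every outcome unchanged.
Holding the reachable choices fixed and varying the unreachable one freely already gives 2 equivalent strategies.
No other strategy reproduces this row, so those 2 are the full class: c/Stay/C/W, c/Stay/R/W.

2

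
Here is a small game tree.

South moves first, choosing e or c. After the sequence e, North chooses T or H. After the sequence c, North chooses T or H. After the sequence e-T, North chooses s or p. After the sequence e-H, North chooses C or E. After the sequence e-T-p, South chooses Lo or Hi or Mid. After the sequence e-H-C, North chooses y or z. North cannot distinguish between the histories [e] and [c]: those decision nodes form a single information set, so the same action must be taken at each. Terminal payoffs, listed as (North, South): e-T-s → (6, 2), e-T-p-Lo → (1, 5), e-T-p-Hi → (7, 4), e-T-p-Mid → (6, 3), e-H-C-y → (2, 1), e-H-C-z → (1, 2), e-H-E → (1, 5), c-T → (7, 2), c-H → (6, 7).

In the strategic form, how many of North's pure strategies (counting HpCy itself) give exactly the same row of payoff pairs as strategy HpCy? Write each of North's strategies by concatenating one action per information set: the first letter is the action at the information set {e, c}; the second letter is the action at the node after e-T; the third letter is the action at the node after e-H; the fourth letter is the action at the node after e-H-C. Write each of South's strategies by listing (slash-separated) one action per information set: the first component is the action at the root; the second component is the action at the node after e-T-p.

2

Row for HpCy (columns e/Lo, e/Hi, e/Mid, c/Lo, c/Hi, c/Mid): (2,1) (2,1) (2,1) (6,7) (6,7) (6,7).
Under HpCy, North's choice at the node after e-T can never be reached regardless of what South does, so varying those choices leaves every outcome unchanged.
Holding the reachable choices fixed and varying the unreachable one freely already gives 2 equivalent strategies.
No other strategy reproduces this row, so those 2 are the full class: HsCy, HpCy.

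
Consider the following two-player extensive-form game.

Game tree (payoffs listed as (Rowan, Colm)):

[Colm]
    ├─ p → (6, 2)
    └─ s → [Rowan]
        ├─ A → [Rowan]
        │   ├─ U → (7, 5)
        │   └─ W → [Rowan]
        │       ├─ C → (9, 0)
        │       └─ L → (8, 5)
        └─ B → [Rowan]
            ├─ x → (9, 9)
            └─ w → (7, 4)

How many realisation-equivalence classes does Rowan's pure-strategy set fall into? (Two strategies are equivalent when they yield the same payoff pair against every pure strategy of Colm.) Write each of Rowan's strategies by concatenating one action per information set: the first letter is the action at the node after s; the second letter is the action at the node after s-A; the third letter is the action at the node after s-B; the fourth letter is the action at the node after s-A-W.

5

Rowan has 16 pure strategies: AUxC, AUxL, AUwC, AUwL, AWxC, AWxL, AWwC, AWwL, BUxC, BUxL, BUwC, BUwL, BWxC, BWxL, BWwC, BWwL. Columns: p, s.
{AUxC, AUxL, AUwC, AUwL} → row (6,2) (7,5)
{AWxC, AWwC} → row (6,2) (9,0)
{AWxL, AWwL} → row (6,2) (8,5)
{BUxC, BUxL, BWxC, BWxL} → row (6,2) (9,9)
{BUwC, BUwL, BWwC, BWwL} → row (6,2) (7,4)
That's 5 distinct rows out of 16 strategies.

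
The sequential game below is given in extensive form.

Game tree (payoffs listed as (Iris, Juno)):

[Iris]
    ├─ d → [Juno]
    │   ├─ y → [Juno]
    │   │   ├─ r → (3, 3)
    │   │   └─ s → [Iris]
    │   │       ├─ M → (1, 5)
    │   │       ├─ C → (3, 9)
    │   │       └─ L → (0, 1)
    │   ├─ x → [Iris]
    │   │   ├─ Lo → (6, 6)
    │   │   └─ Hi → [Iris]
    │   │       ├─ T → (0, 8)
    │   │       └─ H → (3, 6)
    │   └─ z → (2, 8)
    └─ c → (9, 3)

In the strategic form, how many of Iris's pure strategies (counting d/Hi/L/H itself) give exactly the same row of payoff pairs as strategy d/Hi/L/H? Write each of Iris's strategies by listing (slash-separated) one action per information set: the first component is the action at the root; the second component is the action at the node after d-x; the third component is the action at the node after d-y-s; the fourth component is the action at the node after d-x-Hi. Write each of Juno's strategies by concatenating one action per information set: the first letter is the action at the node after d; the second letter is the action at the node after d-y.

1

Row for d/Hi/L/H (columns yr, ys, xr, xs, zr, zs): (3,3) (0,1) (3,6) (3,6) (2,8) (2,8).
Every one of Iris's information sets is on the play path for some reply by Juno when Iris follows d/Hi/L/H.
Changing the action at any of them therefore changes at least one column, so only d/Hi/L/H itself gives this row.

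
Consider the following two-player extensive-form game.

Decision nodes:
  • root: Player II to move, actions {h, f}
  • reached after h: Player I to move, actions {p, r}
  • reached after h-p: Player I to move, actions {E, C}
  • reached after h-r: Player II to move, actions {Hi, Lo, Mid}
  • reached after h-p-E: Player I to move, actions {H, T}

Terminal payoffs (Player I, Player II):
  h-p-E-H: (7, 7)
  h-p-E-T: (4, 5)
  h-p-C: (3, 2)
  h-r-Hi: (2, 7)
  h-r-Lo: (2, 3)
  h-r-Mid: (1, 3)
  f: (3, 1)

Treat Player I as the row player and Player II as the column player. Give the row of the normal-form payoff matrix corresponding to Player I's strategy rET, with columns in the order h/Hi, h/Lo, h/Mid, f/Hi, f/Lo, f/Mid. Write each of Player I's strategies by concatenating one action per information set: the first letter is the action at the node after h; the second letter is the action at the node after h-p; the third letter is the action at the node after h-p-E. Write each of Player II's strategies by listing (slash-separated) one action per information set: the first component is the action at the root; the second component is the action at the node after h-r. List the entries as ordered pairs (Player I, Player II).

vs h/Hi: Player II plays h → Player I plays r at [h] → Player II plays Hi at [h-r] → (2, 7)
vs h/Lo: Player II plays h → Player I plays r at [h] → Player II plays Lo at [h-r] → (2, 3)
vs h/Mid: Player II plays h → Player I plays r at [h] → Player II plays Mid at [h-r] → (1, 3)
vs f/Hi: Player II plays f → (3, 1)
vs f/Lo: Player II plays f → (3, 1)
vs f/Mid: Player II plays f → (3, 1)

(2,7) (2,3) (1,3) (3,1) (3,1) (3,1)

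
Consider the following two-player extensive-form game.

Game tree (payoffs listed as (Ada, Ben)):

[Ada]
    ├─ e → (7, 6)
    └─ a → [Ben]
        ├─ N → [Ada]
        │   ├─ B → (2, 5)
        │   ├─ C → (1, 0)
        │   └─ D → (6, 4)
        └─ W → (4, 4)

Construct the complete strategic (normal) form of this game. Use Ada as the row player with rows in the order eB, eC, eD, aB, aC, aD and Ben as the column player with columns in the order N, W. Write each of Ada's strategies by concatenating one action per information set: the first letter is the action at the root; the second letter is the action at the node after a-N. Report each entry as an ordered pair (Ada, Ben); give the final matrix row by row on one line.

eB: (7,6) (7,6) | eC: (7,6) (7,6) | eD: (7,6) (7,6) | aB: (2,5) (4,4) | aC: (1,0) (4,4) | aD: (6,4) (4,4)

            N        W
  eB    (7,6)    (7,6)
  eC    (7,6)    (7,6)
  eD    (7,6)    (7,6)
  aB    (2,5)    (4,4)
  aC    (1,0)    (4,4)
  aD    (6,4)    (4,4)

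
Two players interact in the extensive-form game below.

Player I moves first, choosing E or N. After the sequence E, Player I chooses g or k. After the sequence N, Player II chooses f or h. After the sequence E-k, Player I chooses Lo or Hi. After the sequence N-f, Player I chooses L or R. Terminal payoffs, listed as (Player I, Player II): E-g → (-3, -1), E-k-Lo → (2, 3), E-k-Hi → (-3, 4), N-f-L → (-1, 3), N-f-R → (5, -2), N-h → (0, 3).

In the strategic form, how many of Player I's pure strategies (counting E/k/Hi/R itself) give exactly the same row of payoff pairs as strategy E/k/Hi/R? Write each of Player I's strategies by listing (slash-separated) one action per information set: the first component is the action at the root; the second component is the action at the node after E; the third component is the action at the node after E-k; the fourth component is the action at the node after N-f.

Row for E/k/Hi/R (columns f, h): (-3,4) (-3,4).
Under E/k/Hi/R, Player I's choice at the node after N-f can never be reached regardless of what Player II does, so varying those choices leaves every outcome unchanged.
Holding the reachable choices fixed and varying the unreachable one freely already gives 2 equivalent strategies.
No other strategy reproduces this row, so those 2 are the full class: E/k/Hi/L, E/k/Hi/R.

2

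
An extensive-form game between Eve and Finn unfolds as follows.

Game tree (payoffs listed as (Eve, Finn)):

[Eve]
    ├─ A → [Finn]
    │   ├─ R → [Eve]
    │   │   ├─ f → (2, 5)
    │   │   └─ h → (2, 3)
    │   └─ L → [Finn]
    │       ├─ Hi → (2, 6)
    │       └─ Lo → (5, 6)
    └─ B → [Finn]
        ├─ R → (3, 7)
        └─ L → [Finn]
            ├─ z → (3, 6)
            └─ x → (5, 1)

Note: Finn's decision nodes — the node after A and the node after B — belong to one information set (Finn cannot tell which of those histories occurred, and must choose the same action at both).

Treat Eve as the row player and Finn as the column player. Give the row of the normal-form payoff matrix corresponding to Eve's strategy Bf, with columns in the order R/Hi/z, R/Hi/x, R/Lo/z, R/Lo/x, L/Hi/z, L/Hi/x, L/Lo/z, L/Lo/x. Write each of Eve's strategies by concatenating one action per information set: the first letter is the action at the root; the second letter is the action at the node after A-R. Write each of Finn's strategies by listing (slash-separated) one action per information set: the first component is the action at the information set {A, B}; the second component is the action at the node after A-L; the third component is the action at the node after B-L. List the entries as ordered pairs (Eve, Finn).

vs R/Hi/z: Eve plays B → Finn plays R at [B] → (3, 7)
vs R/Hi/x: Eve plays B → Finn plays R at [B] → (3, 7)
vs R/Lo/z: Eve plays B → Finn plays R at [B] → (3, 7)
vs R/Lo/x: Eve plays B → Finn plays R at [B] → (3, 7)
vs L/Hi/z: Eve plays B → Finn plays L at [B] → Finn plays z at [B-L] → (3, 6)
vs L/Hi/x: Eve plays B → Finn plays L at [B] → Finn plays x at [B-L] → (5, 1)
vs L/Lo/z: Eve plays B → Finn plays L at [B] → Finn plays z at [B-L] → (3, 6)
vs L/Lo/x: Eve plays B → Finn plays L at [B] → Finn plays x at [B-L] → (5, 1)

(3,7) (3,7) (3,7) (3,7) (3,6) (5,1) (3,6) (5,1)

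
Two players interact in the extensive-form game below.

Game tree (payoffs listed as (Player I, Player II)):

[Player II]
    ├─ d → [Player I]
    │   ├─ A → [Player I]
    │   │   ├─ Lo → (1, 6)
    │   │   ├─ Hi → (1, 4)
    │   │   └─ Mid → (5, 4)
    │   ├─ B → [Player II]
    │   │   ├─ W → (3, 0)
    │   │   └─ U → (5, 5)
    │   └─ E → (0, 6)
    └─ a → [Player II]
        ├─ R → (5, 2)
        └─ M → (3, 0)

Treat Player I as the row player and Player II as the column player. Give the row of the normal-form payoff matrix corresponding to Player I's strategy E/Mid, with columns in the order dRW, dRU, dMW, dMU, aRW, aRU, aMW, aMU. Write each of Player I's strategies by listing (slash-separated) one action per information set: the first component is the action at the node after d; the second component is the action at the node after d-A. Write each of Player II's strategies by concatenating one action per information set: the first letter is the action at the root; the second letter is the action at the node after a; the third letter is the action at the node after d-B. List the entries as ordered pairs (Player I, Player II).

(0,6) (0,6) (0,6) (0,6) (5,2) (5,2) (3,0) (3,0)

vs dRW: Player II plays d → Player I plays E at [d] → (0, 6)
vs dRU: Player II plays d → Player I plays E at [d] → (0, 6)
vs dMW: Player II plays d → Player I plays E at [d] → (0, 6)
vs dMU: Player II plays d → Player I plays E at [d] → (0, 6)
vs aRW: Player II plays a → Player II plays R at [a] → (5, 2)
vs aRU: Player II plays a → Player II plays R at [a] → (5, 2)
vs aMW: Player II plays a → Player II plays M at [a] → (3, 0)
vs aMU: Player II plays a → Player II plays M at [a] → (3, 0)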